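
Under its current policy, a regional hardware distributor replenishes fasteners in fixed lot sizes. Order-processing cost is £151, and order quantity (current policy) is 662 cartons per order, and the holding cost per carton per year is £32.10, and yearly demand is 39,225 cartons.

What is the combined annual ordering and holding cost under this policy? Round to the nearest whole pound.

£19,572

Ordering: D/Q × S = 39,225/662 × £151 = £8,947.09
Holding:  Q/2 × H = 662/2 × £32.1 = £10,625.10
Total = £8,947.09 + £10,625.10 = £19,572.19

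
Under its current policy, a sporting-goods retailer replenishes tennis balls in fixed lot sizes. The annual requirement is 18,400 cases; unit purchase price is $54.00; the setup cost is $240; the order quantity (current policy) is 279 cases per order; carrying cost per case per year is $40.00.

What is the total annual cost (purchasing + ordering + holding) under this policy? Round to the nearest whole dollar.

Orders/yr = 18,400/279 = 65.950; ordering cost = 65.950 × $240 = $15,827.96
Average inventory = 279/2 = 139.5; holding cost = 139.5 × $40 = $5,580.00
Purchase cost = D·C = 18,400 × 54 = $993,600.00
Total = $15,827.96 + $5,580.00 + $993,600.00 = $1,015,007.96

$1,015,008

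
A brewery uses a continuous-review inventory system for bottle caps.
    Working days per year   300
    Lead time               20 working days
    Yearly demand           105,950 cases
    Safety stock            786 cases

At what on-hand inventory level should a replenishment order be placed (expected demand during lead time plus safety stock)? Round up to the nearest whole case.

Daily demand d = 105,950 / 300 = 353.167 cases/day
Demand during lead time = 353.167 × 20 = 7,063.33
Reorder point = 7,063.33 + 786 = 7,849.33 → round up

7,850 cases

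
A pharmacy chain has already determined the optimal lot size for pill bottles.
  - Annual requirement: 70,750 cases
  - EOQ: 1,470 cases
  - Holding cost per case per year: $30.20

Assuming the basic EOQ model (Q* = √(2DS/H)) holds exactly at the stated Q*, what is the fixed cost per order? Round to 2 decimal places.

Since Q* = (2DS/H)^½, squaring gives Q*²·H = 2DS.
S = Q²H / (2D) = 1,470² × 30.2 / (2 × 70,750) = 461.1956

$461.20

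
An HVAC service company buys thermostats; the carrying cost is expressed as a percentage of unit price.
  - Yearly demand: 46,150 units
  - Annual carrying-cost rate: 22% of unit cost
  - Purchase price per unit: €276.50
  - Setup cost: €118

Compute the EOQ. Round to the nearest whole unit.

423 units

Holding cost per unit per year: H = 22% × €276.5 = €60.8300
EOQ = √(2DS/H) = √(2 × 46,150 × 118 / 60.83)
    = √(179,046.52) ≈ 423.14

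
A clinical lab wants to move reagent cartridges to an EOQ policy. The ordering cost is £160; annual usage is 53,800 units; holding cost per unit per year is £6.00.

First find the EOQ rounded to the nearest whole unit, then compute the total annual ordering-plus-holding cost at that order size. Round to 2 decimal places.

Q* = √(2·D·S / H) = √(2·53,800·160 / 6) = √2,869,333.3 ≈ 1,693.91 → Q = 1,694 units
Ordering: D/Q × S = 53,800/1,694 × £160 = £5,081.46
Holding:  Q/2 × H = 1,694/2 × £6 = £5,082.00
Total = £5,081.46 + £5,082.00 = £10,163.46

£10,163.46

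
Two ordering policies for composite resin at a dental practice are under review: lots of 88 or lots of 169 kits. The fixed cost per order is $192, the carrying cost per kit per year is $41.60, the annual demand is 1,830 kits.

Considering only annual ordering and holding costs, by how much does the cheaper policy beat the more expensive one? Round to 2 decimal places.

Annual cost at Q: ordering D·S/Q plus holding Q·H/2.
TC(88) = (1,830/88)×192 + (88/2)×41.6 = $5,823.13
TC(169) = (1,830/169)×192 + (169/2)×41.6 = $5,594.25
|ΔTC| = |$5,823.13 − $5,594.25| = $228.87

$228.87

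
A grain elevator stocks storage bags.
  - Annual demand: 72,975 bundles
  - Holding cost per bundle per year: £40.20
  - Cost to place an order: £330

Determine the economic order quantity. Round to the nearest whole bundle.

1,095 bundles

EOQ = √(2DS/H) = √(2 × 72,975 × 330 / 40.2)
    = √(1,198,097.01) ≈ 1,094.58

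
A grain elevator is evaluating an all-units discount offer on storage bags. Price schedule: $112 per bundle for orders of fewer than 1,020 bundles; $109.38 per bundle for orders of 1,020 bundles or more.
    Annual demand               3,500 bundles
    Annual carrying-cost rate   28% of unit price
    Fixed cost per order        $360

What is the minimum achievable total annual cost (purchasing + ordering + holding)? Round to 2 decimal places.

H₁ = 28%×$112 = $31.3600;  H₂ = 28%×$109.38 = $30.6264
EOQ₁ = √(2×3,500×360/31.3600) = 283.47  (< 1,020, feasible at tier 1)
EOQ₂ = √(2×3,500×360/30.6264) = 286.85  (< 1,020 → use Q = 1,020 at tier-2 price)
TC(tier 1 (EOQ₁), Q≈283.5) = $400,889.72
TC(tier 2, Q≈1,020.0) = $399,684.76
Minimum at tier 2: $399,684.76

$399,684.76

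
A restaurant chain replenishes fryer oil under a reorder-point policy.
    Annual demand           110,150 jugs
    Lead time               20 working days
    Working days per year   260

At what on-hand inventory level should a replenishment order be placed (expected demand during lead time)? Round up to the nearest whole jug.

8,474 jugs

Daily demand d = 110,150 / 260 = 423.654 jugs/day
Demand during lead time = 423.654 × 20 = 8,473.08
Reorder point = 8,473.08 → round up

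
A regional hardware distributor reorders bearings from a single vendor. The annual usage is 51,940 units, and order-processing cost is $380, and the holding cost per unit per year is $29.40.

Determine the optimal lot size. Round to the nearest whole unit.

1,159 units

2DS/H = 2·51,940·380/29.4 = 1,342,666.67
EOQ = √1,342,666.67 ≈ 1,158.73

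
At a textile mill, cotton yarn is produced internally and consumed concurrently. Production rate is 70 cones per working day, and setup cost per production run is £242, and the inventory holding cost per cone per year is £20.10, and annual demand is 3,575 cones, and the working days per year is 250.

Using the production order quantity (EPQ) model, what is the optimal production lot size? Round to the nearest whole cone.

329 cones

d = 3,575/250 = 14.3000 cones/day;  effective holding cost H(1 − d/p) = 20.1·(1 − 14.3000/70) = 15.99386
Q* = √(2DS / H_eff) = √(2·3,575·242 / 15.99386) ≈ 328.92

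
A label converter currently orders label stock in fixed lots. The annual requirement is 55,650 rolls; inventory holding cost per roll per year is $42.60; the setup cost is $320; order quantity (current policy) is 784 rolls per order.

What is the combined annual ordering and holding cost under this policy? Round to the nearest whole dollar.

$39,413

Ordering: D/Q × S = 55,650/784 × $320 = $22,714.29
Holding:  Q/2 × H = 784/2 × $42.6 = $16,699.20
Total = $22,714.29 + $16,699.20 = $39,413.49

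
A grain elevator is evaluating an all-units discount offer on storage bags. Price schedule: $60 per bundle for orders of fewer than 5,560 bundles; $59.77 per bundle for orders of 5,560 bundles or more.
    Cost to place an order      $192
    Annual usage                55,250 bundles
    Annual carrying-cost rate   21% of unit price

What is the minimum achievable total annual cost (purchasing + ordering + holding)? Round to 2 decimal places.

H₁ = 21%×$60 = $12.6000;  H₂ = 21%×$59.77 = $12.5517
EOQ₁ = √(2×55,250×192/12.6000) = 1,297.62  (< 5,560, feasible at tier 1)
EOQ₂ = √(2×55,250×192/12.5517) = 1,300.11  (< 5,560 → use Q = 5,560 at tier-2 price)
TC(tier 1 (EOQ₁), Q≈1,297.6) = $3,331,349.97
TC(tier 2, Q≈5,560.0) = $3,339,094.14
Minimum at tier 1 (EOQ₁): $3,331,349.97

$3,331,349.97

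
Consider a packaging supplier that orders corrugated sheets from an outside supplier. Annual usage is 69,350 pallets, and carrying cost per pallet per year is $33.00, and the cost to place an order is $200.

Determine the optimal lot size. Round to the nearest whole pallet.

Q* = √(2·D·S / H) = √(2·69,350·200 / 33) = √840,606.1 ≈ 916.85

917 pallets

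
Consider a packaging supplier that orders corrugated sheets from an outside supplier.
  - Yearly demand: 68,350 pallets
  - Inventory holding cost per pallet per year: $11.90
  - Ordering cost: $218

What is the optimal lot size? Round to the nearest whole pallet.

EOQ = √(2DS/H) = √(2 × 68,350 × 218 / 11.9)
    = √(2,504,252.10) ≈ 1,582.48

1,582 pallets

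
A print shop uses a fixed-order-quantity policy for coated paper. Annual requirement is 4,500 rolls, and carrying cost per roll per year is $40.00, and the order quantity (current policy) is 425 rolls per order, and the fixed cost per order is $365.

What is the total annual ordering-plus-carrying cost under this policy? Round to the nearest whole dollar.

$12,365

Orders/yr = 4,500/425 = 10.588; ordering cost = 10.588 × $365 = $3,864.71
Average inventory = 425/2 = 212.5; holding cost = 212.5 × $40 = $8,500.00
Total = $3,864.71 + $8,500.00 = $12,364.71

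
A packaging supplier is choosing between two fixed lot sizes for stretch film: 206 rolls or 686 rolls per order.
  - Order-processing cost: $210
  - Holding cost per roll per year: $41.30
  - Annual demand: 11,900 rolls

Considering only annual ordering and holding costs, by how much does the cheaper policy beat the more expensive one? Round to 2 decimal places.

Annual cost at Q: ordering D·S/Q plus holding Q·H/2.
TC(206) = (11,900/206)×210 + (206/2)×41.3 = $16,384.97
TC(686) = (11,900/686)×210 + (686/2)×41.3 = $17,808.76
|ΔTC| = |$16,384.97 − $17,808.76| = $1,423.79

$1,423.79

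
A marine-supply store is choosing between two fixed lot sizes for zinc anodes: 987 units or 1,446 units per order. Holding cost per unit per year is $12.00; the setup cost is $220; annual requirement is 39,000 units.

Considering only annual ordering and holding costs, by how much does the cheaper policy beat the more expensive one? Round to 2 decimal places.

For each Q, cost = (D/Q)·S + (Q/2)·H.
TC(987) = (39,000/987)×220 + (987/2)×12 = $14,615.01
TC(1,446) = (39,000/1,446)×220 + (1,446/2)×12 = $14,609.61
Lots of 1,446 are cheaper by $5.40.

$5.40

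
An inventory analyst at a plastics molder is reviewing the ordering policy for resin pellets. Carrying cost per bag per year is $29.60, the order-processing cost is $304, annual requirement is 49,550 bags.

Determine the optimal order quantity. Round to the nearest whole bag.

1,009 bags

2DS/H = 2·49,550·304/29.6 = 1,017,783.78
EOQ = √1,017,783.78 ≈ 1,008.85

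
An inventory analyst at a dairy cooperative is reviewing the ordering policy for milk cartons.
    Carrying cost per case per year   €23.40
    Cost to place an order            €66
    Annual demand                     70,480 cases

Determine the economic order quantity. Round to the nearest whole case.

EOQ = √(2DS/H) = √(2 × 70,480 × 66 / 23.4)
    = √(397,579.49) ≈ 630.54

631 cases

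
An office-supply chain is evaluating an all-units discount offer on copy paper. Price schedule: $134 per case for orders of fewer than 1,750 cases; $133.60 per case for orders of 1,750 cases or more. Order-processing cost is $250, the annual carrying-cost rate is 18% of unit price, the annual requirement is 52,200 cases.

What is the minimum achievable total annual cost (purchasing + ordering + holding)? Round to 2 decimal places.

$7,002,419.14

H₁ = 18%×$134 = $24.1200;  H₂ = 18%×$133.60 = $24.0480
EOQ₁ = √(2×52,200×250/24.1200) = 1,040.24  (< 1,750, feasible at tier 1)
EOQ₂ = √(2×52,200×250/24.0480) = 1,041.79  (< 1,750 → use Q = 1,750 at tier-2 price)
TC(tier 1 (EOQ₁), Q≈1,040.2) = $7,019,890.48
TC(tier 2, Q≈1,750.0) = $7,002,419.14
Minimum at tier 2: $7,002,419.14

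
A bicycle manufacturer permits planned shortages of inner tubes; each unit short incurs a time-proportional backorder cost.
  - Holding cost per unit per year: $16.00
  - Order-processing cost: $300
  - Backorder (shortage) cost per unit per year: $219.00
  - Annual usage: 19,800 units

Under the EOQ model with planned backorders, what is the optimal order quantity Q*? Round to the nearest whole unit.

893 units

Q* = √(2DS/H) · √((H + b)/b)
   = √(2 × 19,800 × 300 / 16) · √((16 + 219) / 219)
   = 861.684 × 1.0359 ≈ 892.61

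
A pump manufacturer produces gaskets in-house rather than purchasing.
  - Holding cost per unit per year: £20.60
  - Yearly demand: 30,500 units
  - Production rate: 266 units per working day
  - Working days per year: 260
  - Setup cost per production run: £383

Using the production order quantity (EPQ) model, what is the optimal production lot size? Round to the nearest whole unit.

1,424 units

Daily demand d = 30,500/260 = 117.308; p = 266; 1 − d/p = 0.55899
EPQ = √(2DS / (H(1 − d/p)))
    = √(2 × 30,500 × 383 / (20.6 × 0.55899)) ≈ 1,424.38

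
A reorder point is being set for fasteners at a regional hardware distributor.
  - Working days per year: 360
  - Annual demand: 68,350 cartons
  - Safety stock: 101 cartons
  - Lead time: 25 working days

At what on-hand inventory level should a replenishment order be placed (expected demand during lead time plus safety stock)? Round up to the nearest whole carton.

Daily demand d = 68,350 / 360 = 189.861 cartons/day
Demand during lead time = 189.861 × 25 = 4,746.53
Reorder point = 4,746.53 + 101 = 4,847.53 → round up

4,848 cartons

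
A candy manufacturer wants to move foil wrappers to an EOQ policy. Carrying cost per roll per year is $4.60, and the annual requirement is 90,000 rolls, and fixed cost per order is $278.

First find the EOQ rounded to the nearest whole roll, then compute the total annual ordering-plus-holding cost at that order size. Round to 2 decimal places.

$15,171.82

EOQ = √(2DS/H) = √(2 × 90,000 × 278 / 4.6)
    = √(10,878,260.87) ≈ 3,298.22 → Q = 3,298 rolls
Ordering: D/Q × S = 90,000/3,298 × $278 = $7,586.42
Holding:  Q/2 × H = 3,298/2 × $4.6 = $7,585.40
Total = $7,586.42 + $7,585.40 = $15,171.82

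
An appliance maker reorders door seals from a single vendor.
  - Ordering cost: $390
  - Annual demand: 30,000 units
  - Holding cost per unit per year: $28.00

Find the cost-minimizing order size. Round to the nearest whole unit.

EOQ = √(2DS/H) = √(2 × 30,000 × 390 / 28)
    = √(835,714.29) ≈ 914.17

914 units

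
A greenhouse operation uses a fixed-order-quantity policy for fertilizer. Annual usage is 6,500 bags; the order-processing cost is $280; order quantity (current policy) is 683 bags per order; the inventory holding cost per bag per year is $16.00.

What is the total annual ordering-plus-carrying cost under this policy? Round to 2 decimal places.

Ordering: D/Q × S = 6,500/683 × $280 = $2,664.71
Holding:  Q/2 × H = 683/2 × $16 = $5,464.00
Total = $2,664.71 + $5,464.00 = $8,128.71

$8,128.71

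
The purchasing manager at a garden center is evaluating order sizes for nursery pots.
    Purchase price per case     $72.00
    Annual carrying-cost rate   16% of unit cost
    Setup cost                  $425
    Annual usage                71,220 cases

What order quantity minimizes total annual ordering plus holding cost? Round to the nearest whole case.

2,292 cases

H = i·C = 0.16 × $72 = $11.5200 per case-year
EOQ = √(2DS/H) = √(2 × 71,220 × 425 / 11.52)
    = √(5,254,947.92) ≈ 2,292.37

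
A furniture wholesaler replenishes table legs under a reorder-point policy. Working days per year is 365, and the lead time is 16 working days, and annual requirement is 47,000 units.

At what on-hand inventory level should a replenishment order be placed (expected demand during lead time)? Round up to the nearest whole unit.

2,061 units

Daily demand d = 47,000 / 365 = 128.767 units/day
Demand during lead time = 128.767 × 16 = 2,060.27
Reorder point = 2,060.27 → round up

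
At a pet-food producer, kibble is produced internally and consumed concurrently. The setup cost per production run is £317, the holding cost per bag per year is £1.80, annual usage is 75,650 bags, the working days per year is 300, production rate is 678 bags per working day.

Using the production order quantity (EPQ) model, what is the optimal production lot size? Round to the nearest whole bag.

6,513 bags

d = 75,650/300 = 252.1667 bags/day;  effective holding cost H(1 − d/p) = 1.8·(1 − 252.1667/678) = 1.13053
Q* = √(2DS / H_eff) = √(2·75,650·317 / 1.13053) ≈ 6,513.40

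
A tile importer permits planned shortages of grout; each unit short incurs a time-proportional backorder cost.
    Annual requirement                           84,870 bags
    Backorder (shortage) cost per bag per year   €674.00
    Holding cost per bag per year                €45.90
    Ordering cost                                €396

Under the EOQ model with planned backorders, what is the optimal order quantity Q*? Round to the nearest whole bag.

Basic EOQ = √(2·84,870·396/45.9) = 1,210.134
Backorder adjustment √((H+b)/b) = √((45.9+674)/674) = 1.0335
Q* = 1,210.134 × 1.0335 ≈ 1,250.66

1,251 bags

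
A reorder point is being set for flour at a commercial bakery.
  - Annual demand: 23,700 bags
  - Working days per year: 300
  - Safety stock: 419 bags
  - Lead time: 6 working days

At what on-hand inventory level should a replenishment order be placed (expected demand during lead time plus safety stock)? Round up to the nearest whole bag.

Daily demand d = 23,700 / 300 = 79.000 bags/day
Demand during lead time = 79.000 × 6 = 474.00
Reorder point = 474.00 + 419 = 893.00 → round up

893 bags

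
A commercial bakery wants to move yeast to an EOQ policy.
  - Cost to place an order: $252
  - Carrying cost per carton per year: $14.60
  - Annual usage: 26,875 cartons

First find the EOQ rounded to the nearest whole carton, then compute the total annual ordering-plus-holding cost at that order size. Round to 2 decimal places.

$14,062.61

Q* = √(2·D·S / H) = √(2·26,875·252 / 14.6) = √927,739.7 ≈ 963.19 → Q = 963 cartons
Ordering: D/Q × S = 26,875/963 × $252 = $7,032.71
Holding:  Q/2 × H = 963/2 × $14.6 = $7,029.90
Total = $7,032.71 + $7,029.90 = $14,062.61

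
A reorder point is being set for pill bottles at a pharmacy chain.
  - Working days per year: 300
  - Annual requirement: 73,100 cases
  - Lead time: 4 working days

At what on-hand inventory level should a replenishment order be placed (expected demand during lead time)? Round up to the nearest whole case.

975 cases

Daily demand d = 73,100 / 300 = 243.667 cases/day
Demand during lead time = 243.667 × 4 = 974.67
Reorder point = 974.67 → round up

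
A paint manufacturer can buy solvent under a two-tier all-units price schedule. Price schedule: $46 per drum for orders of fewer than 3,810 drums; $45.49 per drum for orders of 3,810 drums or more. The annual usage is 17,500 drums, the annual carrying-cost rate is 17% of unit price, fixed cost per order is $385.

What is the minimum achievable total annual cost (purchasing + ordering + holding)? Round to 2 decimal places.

$812,575.31

H₁ = 17%×$46 = $7.8200;  H₂ = 17%×$45.49 = $7.7333
EOQ₁ = √(2×17,500×385/7.8200) = 1,312.69  (< 3,810, feasible at tier 1)
EOQ₂ = √(2×17,500×385/7.7333) = 1,320.02  (< 3,810 → use Q = 3,810 at tier-2 price)
TC(tier 1 (EOQ₁), Q≈1,312.7) = $815,265.21
TC(tier 2, Q≈3,810.0) = $812,575.31
Minimum at tier 2: $812,575.31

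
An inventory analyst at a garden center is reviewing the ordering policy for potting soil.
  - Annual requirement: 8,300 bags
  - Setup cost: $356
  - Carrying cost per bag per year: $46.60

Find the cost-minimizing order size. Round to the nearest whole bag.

Optimal lot size Q* = (2 × 8,300 × $356 / $46.6)^½ ≈ 356.11

356 bags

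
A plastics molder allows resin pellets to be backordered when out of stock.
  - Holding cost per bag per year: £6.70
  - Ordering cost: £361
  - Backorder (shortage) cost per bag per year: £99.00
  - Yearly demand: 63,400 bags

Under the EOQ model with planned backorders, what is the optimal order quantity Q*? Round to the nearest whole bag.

Basic EOQ = √(2·63,400·361/6.7) = 2,613.821
Backorder adjustment √((H+b)/b) = √((6.7+99)/99) = 1.0333
Q* = 2,613.821 × 1.0333 ≈ 2,700.82

2,701 bags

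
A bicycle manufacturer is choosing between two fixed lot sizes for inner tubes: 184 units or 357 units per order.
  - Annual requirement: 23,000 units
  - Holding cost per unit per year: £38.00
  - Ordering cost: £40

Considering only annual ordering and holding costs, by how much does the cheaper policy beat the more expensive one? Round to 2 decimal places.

£864.03

TC(Q) = (D/Q)S + (Q/2)H
TC(184) = (23,000/184)×40 + (184/2)×38 = £8,496.00
TC(357) = (23,000/357)×40 + (357/2)×38 = £9,360.03
|ΔTC| = |£8,496.00 − £9,360.03| = £864.03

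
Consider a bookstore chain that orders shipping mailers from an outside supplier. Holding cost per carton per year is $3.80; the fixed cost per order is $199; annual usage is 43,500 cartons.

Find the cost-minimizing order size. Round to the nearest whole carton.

2,134 cartons

Q* = √(2·D·S / H) = √(2·43,500·199 / 3.8) = √4,556,052.6 ≈ 2,134.49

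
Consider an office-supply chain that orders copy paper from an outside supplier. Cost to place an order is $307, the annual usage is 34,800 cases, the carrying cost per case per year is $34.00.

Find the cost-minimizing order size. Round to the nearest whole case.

Q* = √(2·D·S / H) = √(2·34,800·307 / 34) = √628,447.1 ≈ 792.75

793 cases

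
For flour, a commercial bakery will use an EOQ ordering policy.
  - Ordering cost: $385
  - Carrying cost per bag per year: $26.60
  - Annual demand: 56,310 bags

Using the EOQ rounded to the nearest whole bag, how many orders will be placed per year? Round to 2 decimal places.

2DS/H = 2·56,310·385/26.6 = 1,630,026.32
EOQ = √1,630,026.32 ≈ 1,276.72 → Q = 1,277
N = D/Q = 56,310/1,277 ≈ 44.096 orders/yr

44.10 orders per year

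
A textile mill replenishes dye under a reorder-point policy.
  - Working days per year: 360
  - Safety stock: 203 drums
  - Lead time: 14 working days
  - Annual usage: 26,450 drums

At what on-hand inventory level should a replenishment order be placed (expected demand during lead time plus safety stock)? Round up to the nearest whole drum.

Daily demand d = 26,450 / 360 = 73.472 drums/day
Demand during lead time = 73.472 × 14 = 1,028.61
Reorder point = 1,028.61 + 203 = 1,231.61 → round up

1,232 drums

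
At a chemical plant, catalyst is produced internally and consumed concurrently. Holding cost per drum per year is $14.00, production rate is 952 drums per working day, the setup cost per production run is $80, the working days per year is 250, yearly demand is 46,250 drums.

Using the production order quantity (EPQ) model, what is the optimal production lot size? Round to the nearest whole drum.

Daily demand d = 46,250/250 = 185.000; p = 952; 1 − d/p = 0.80567
EPQ = √(2DS / (H(1 − d/p)))
    = √(2 × 46,250 × 80 / (14 × 0.80567)) ≈ 809.98

810 drums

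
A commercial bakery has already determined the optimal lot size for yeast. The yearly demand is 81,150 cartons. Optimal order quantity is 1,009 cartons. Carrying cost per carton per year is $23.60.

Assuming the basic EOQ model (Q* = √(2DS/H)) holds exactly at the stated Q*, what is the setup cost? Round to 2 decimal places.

Since Q* = (2DS/H)^½, squaring gives Q*²·H = 2DS.
S = Q²H / (2D) = 1,009² × 23.6 / (2 × 81,150) = 148.0389

$148.04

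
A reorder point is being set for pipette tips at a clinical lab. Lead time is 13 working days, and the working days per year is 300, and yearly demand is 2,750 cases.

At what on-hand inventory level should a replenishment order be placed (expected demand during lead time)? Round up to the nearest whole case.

120 cases

Daily demand d = 2,750 / 300 = 9.167 cases/day
Demand during lead time = 9.167 × 13 = 119.17
Reorder point = 119.17 → round up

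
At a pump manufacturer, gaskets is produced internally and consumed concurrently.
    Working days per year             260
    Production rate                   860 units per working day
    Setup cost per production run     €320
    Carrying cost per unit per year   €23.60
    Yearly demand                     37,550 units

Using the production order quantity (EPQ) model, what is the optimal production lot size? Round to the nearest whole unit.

1,106 units

d = 37,550/260 = 144.4231 units/day;  effective holding cost H(1 − d/p) = 23.6·(1 − 144.4231/860) = 19.63676
Q* = √(2DS / H_eff) = √(2·37,550·320 / 19.63676) ≈ 1,106.27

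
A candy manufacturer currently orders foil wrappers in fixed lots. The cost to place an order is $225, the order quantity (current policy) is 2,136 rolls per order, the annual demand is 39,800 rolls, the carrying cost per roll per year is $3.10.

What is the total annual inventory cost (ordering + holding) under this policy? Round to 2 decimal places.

$7,503.22

Ordering: D/Q × S = 39,800/2,136 × $225 = $4,192.42
Holding:  Q/2 × H = 2,136/2 × $3.1 = $3,310.80
Total = $4,192.42 + $3,310.80 = $7,503.22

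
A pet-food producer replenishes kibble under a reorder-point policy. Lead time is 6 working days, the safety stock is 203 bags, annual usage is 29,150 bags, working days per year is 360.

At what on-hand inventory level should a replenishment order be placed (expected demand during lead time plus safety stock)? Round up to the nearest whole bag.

Daily demand d = 29,150 / 360 = 80.972 bags/day
Demand during lead time = 80.972 × 6 = 485.83
Reorder point = 485.83 + 203 = 688.83 → round up

689 bags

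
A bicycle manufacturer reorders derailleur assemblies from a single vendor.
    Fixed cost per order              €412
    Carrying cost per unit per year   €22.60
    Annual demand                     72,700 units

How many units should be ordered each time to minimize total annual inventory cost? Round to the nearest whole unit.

EOQ = √(2DS/H) = √(2 × 72,700 × 412 / 22.6)
    = √(2,650,654.87) ≈ 1,628.08

1,628 units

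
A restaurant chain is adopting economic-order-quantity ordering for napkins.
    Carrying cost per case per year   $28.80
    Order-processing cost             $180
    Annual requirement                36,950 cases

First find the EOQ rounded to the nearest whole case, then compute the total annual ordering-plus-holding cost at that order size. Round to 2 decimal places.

EOQ = √(2DS/H) = √(2 × 36,950 × 180 / 28.8)
    = √(461,875.00) ≈ 679.61 → Q = 680 cases
Ordering: D/Q × S = 36,950/680 × $180 = $9,780.88
Holding:  Q/2 × H = 680/2 × $28.8 = $9,792.00
Total = $9,780.88 + $9,792.00 = $19,572.88

$19,572.88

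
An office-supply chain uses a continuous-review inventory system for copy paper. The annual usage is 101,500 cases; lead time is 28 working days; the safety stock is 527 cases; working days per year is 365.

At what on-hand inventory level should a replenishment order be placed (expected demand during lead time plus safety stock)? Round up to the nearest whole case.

Daily demand d = 101,500 / 365 = 278.082 cases/day
Demand during lead time = 278.082 × 28 = 7,786.30
Reorder point = 7,786.30 + 527 = 8,313.30 → round up

8,314 cases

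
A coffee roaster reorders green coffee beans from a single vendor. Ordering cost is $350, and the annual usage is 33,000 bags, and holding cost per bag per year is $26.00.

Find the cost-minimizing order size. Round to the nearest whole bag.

2DS/H = 2·33,000·350/26 = 888,461.54
EOQ = √888,461.54 ≈ 942.58

943 bags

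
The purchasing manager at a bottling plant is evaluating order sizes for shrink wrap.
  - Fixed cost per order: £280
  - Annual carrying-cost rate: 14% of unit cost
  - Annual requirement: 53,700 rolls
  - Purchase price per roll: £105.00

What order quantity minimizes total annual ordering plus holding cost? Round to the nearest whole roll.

Holding cost per roll per year: H = 14% × £105 = £14.7000
Optimal lot size Q* = (2 × 53,700 × £280 / £14.7)^½ ≈ 1,430.28

1,430 rolls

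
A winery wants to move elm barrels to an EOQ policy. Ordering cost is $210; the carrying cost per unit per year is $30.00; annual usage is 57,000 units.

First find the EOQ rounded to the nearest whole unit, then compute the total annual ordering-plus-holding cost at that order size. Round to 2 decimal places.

$26,799.26

Q* = √(2·D·S / H) = √(2·57,000·210 / 30) = √798,000.0 ≈ 893.31 → Q = 893 units
Orders/yr = 57,000/893 = 63.830; ordering cost = 63.830 × $210 = $13,404.26
Average inventory = 893/2 = 446.5; holding cost = 446.5 × $30 = $13,395.00
Total = $13,404.26 + $13,395.00 = $26,799.26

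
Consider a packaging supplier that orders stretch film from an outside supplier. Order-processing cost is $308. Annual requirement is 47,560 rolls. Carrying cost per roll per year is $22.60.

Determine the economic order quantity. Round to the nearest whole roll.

2DS/H = 2·47,560·308/22.6 = 1,296,325.66
EOQ = √1,296,325.66 ≈ 1,138.56

1,139 rolls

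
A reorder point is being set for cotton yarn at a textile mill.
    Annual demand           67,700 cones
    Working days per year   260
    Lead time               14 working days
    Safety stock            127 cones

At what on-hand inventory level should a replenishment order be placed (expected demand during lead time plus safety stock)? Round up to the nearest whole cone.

Daily demand d = 67,700 / 260 = 260.385 cones/day
Demand during lead time = 260.385 × 14 = 3,645.38
Reorder point = 3,645.38 + 127 = 3,772.38 → round up

3,773 cones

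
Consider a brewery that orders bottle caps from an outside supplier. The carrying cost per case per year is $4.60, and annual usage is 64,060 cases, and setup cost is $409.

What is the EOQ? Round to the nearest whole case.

EOQ = √(2DS/H) = √(2 × 64,060 × 409 / 4.6)
    = √(11,391,539.13) ≈ 3,375.14

3,375 cases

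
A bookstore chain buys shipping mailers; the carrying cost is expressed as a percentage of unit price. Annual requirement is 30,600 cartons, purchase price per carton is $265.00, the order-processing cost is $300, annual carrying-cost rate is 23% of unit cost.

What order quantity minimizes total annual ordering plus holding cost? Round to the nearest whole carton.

H = i·C = 0.23 × $265 = $60.9500 per carton-year
Optimal lot size Q* = (2 × 30,600 × $300 / $60.95)^½ ≈ 548.84

549 cartons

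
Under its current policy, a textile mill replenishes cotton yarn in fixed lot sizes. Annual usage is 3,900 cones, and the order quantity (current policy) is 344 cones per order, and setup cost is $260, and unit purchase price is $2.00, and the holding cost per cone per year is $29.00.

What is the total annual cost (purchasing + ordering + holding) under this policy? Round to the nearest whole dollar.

$15,736

Annual ordering cost = (D/Q)·S = (3,900/344) × 260 = $2,947.67
Annual holding cost  = (Q/2)·H = (344/2) × 29 = $4,988.00
Purchase cost = D·C = 3,900 × 2 = $7,800.00
Total = $2,947.67 + $4,988.00 + $7,800.00 = $15,735.67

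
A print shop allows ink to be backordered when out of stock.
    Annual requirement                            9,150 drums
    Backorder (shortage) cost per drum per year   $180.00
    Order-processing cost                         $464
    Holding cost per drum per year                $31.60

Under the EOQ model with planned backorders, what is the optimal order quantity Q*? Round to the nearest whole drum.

Q* = √(2DS/H) · √((H + b)/b)
   = √(2 × 9,150 × 464 / 31.6) · √((31.6 + 180) / 180)
   = 518.371 × 1.0842 ≈ 562.03

562 drums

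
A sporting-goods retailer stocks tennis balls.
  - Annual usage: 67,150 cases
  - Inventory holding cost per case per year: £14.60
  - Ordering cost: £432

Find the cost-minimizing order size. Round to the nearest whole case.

1,993 cases

2DS/H = 2·67,150·432/14.6 = 3,973,808.22
EOQ = √3,973,808.22 ≈ 1,993.44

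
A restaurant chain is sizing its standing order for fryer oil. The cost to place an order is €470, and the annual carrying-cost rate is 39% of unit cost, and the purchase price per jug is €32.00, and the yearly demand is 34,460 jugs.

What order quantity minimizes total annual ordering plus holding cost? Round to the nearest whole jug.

1,611 jugs

H = i·C = 0.39 × €32 = €12.4800 per jug-year
2DS/H = 2·34,460·470/12.48 = 2,595,544.87
EOQ = √2,595,544.87 ≈ 1,611.07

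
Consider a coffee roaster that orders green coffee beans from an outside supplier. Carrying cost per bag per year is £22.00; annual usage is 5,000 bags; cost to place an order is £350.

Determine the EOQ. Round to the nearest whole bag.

399 bags

Q* = √(2·D·S / H) = √(2·5,000·350 / 22) = √159,090.9 ≈ 398.86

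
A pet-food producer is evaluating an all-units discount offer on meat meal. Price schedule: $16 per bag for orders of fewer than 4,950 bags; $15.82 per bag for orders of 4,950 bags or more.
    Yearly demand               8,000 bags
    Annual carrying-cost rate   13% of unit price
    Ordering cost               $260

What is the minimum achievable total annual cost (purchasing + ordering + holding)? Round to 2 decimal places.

H₁ = 13%×$16 = $2.0800;  H₂ = 13%×$15.82 = $2.0566
EOQ₁ = √(2×8,000×260/2.0800) = 1,414.21  (< 4,950, feasible at tier 1)
EOQ₂ = √(2×8,000×260/2.0566) = 1,422.24  (< 4,950 → use Q = 4,950 at tier-2 price)
TC(tier 1 (EOQ₁), Q≈1,414.2) = $130,941.56
TC(tier 2, Q≈4,950.0) = $132,070.29
Minimum at tier 1 (EOQ₁): $130,941.56

$130,941.56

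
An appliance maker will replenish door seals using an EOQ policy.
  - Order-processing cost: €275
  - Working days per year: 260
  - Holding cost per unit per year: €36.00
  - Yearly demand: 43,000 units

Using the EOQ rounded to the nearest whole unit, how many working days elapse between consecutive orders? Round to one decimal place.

2DS/H = 2·43,000·275/36 = 656,944.44
EOQ = √656,944.44 ≈ 810.52 → Q = 811 units
Cycle time = (working days × Q)/D = (260 × 811) / 43,000 = 4.904 days

4.9 days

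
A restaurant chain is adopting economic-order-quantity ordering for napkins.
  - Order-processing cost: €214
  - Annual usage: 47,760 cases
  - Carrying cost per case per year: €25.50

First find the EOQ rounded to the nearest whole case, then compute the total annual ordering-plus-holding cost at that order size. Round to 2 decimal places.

€22,830.96

Optimal lot size Q* = (2 × 47,760 × €214 / €25.5)^½ ≈ 895.33 → Q = 895 cases
Orders/yr = 47,760/895 = 53.363; ordering cost = 53.363 × €214 = €11,419.71
Average inventory = 895/2 = 447.5; holding cost = 447.5 × €25.5 = €11,411.25
Total = €11,419.71 + €11,411.25 = €22,830.96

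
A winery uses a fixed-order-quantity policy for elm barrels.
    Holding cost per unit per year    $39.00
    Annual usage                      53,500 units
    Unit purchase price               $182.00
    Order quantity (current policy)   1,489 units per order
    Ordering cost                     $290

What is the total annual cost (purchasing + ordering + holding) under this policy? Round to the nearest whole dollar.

Ordering: D/Q × S = 53,500/1,489 × $290 = $10,419.74
Holding:  Q/2 × H = 1,489/2 × $39 = $29,035.50
Purchase cost = D·C = 53,500 × 182 = $9,737,000.00
Total = $10,419.74 + $29,035.50 + $9,737,000.00 = $9,776,455.24

$9,776,455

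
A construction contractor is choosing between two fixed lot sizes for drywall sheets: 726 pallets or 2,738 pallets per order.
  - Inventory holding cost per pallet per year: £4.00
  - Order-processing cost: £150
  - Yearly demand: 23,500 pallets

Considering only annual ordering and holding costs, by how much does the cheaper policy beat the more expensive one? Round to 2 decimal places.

£456.06

TC(Q) = (D/Q)S + (Q/2)H
TC(726) = (23,500/726)×150 + (726/2)×4 = £6,307.37
TC(2,738) = (23,500/2,738)×150 + (2,738/2)×4 = £6,763.44
|ΔTC| = |£6,307.37 − £6,763.44| = £456.06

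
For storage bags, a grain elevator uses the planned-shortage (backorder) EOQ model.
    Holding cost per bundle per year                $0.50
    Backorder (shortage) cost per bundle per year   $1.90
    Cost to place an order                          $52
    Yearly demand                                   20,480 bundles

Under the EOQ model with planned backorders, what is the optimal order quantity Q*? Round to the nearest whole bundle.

2,320 bundles

Basic EOQ = √(2·20,480·52/0.5) = 2,063.938
Backorder adjustment √((H+b)/b) = √((0.5+1.9)/1.9) = 1.1239
Q* = 2,063.938 × 1.1239 ≈ 2,319.67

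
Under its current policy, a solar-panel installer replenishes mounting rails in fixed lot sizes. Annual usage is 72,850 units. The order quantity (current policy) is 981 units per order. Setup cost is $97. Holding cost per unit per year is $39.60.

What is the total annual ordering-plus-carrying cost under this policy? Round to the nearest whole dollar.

$26,627

Ordering: D/Q × S = 72,850/981 × $97 = $7,203.31
Holding:  Q/2 × H = 981/2 × $39.6 = $19,423.80
Total = $7,203.31 + $19,423.80 = $26,627.11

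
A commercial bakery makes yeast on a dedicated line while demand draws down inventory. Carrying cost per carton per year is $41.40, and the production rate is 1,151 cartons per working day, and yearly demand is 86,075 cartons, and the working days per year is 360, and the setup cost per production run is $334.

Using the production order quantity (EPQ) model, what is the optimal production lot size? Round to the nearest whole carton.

d = 86,075/360 = 239.0972 cartons/day;  effective holding cost H(1 − d/p) = 41.4·(1 − 239.0972/1151) = 32.79998
Q* = √(2DS / H_eff) = √(2·86,075·334 / 32.79998) ≈ 1,324.01

1,324 cartons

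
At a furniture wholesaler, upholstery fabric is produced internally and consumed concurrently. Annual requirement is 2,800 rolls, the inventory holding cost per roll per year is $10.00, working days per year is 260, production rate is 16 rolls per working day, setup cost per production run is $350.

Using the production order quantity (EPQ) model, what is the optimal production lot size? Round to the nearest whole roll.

Daily demand d = 2,800/260 = 10.769; p = 16; 1 − d/p = 0.32692
EPQ = √(2DS / (H(1 − d/p)))
    = √(2 × 2,800 × 350 / (10 × 0.32692)) ≈ 774.29

774 rolls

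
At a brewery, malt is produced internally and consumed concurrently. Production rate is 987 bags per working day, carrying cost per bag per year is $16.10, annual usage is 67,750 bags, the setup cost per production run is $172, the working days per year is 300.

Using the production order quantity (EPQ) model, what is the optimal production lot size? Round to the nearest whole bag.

Daily demand d = 67,750/300 = 225.833; p = 987; 1 − d/p = 0.77119
EPQ = √(2DS / (H(1 − d/p)))
    = √(2 × 67,750 × 172 / (16.1 × 0.77119)) ≈ 1,370.06

1,370 bags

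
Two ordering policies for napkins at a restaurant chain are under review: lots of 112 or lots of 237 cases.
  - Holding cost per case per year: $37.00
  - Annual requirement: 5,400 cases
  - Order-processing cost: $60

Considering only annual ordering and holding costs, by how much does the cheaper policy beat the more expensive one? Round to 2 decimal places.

Annual cost at Q: ordering D·S/Q plus holding Q·H/2.
TC(112) = (5,400/112)×60 + (112/2)×37 = $4,964.86
TC(237) = (5,400/237)×60 + (237/2)×37 = $5,751.59
Lots of 112 are cheaper by $786.73.

$786.73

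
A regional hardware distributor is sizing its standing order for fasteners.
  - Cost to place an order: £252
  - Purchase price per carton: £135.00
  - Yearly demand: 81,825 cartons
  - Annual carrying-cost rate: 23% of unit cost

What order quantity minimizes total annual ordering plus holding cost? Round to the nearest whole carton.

Holding cost per carton per year: H = 23% × £135 = £31.0500
2DS/H = 2·81,825·252/31.05 = 1,328,173.91
EOQ = √1,328,173.91 ≈ 1,152.46

1,152 cartons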